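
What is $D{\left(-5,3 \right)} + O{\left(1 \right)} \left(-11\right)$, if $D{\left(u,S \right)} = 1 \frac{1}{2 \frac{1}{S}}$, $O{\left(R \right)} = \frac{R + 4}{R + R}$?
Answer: $-26$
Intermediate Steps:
$O{\left(R \right)} = \frac{4 + R}{2 R}$
$D{\left(u,S \right)} = \frac{S}{2}$ ($D{\left(u,S \right)} = 1 \frac{S}{2} = \frac{S}{2}$)
$D{\left(-5,3 \right)} + O{\left(1 \right)} \left(-11\right) = \frac{1}{2} \cdot 3 + \frac{4 + 1}{2 \cdot 1} \left(-11\right) = \frac{3}{2} + \frac{1}{2} \cdot 1 \cdot 5 \left(-11\right) = \frac{3}{2} + \frac{5}{2} \left(-11\right) = \frac{3}{2} - \frac{55}{2} = -26$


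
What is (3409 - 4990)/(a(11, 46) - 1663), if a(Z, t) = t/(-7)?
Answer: 357/377 ≈ 0.94695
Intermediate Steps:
a(Z, t) = -t/7 (a(Z, t) = t*(-⅐) = -t/7)
(3409 - 4990)/(a(11, 46) - 1663) = (3409 - 4990)/(-⅐*46 - 1663) = -1581/(-46/7 - 1663) = -1581/(-11687/7) = -1581*(-7/11687) = 357/377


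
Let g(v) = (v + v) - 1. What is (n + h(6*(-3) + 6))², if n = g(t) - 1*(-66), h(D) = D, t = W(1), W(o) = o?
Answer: 3025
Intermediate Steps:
t = 1
g(v) = -1 + 2*v (g(v) = 2*v - 1 = -1 + 2*v)
n = 67 (n = (-1 + 2*1) - 1*(-66) = (-1 + 2) + 66 = 1 + 66 = 67)
(n + h(6*(-3) + 6))² = (67 + (6*(-3) + 6))² = (67 + (-18 + 6))² = (67 - 12)² = 55² = 3025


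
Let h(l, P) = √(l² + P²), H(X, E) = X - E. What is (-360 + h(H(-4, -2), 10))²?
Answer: 129704 - 1440*√26 ≈ 1.2236e+5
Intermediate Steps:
h(l, P) = √(P² + l²)
(-360 + h(H(-4, -2), 10))² = (-360 + √(10² + (-4 - 1*(-2))²))² = (-360 + √(100 + (-4 + 2)²))² = (-360 + √(100 + (-2)²))² = (-360 + √(100 + 4))² = (-360 + √104)² = (-360 + 2*√26)²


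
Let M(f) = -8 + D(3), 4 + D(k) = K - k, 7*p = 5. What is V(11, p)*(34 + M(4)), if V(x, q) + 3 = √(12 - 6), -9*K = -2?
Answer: -173/3 + 173*√6/9 ≈ -10.582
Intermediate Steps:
K = 2/9 (K = -⅑*(-2) = 2/9 ≈ 0.22222)
p = 5/7 (p = (⅐)*5 = 5/7 ≈ 0.71429)
D(k) = -34/9 - k (D(k) = -4 + (2/9 - k) = -34/9 - k)
V(x, q) = -3 + √6 (V(x, q) = -3 + √(12 - 6) = -3 + √6)
M(f) = -133/9 (M(f) = -8 + (-34/9 - 1*3) = -8 + (-34/9 - 3) = -8 - 61/9 = -133/9)
V(11, p)*(34 + M(4)) = (-3 + √6)*(34 - 133/9) = (-3 + √6)*(173/9) = -173/3 + 173*√6/9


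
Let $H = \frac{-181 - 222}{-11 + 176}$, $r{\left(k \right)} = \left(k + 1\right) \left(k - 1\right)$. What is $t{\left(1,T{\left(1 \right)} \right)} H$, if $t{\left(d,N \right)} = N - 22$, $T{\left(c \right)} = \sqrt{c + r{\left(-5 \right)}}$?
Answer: $\frac{6851}{165} \approx 41.521$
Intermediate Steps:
$r{\left(k \right)} = \left(1 + k\right) \left(-1 + k\right)$
$H = - \frac{403}{165} \approx -2.4424$
$T{\left(c \right)} = \sqrt{24 + c}$ ($T{\left(c \right)} = \sqrt{c - \left(1 - \left(-5\right)^{2}\right)} = \sqrt{c + \left(-1 + 25\right)} = \sqrt{c + 24} = \sqrt{24 + c}$)
$t{\left(d,N \right)} = -22 + N$ ($t{\left(d,N \right)} = N - 22 = -22 + N$)
$t{\left(1,T{\left(1 \right)} \right)} H = \left(-22 + \sqrt{24 + 1}\right) \left(- \frac{403}{165}\right) = \left(-22 + \sqrt{25}\right) \left(- \frac{403}{165}\right) = \left(-22 + 5\right) \left(- \frac{403}{165}\right) = \left(-17\right) \left(- \frac{403}{165}\right) = \frac{6851}{165}$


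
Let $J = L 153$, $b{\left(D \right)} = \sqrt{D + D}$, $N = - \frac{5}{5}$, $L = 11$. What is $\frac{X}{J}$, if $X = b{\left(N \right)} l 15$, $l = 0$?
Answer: $0$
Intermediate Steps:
$N = -1$ ($N = \left(-5\right) \frac{1}{5} = -1$)
$b{\left(D \right)} = \sqrt{2} \sqrt{D}$ ($b{\left(D \right)} = \sqrt{2 D} = \sqrt{2} \sqrt{D}$)
$X = 0$ ($X = \sqrt{2} \sqrt{-1} \cdot 0 \cdot 15 = \sqrt{2} i 0 \cdot 15 = i \sqrt{2} \cdot 0 \cdot 15 = 0 \cdot 15 = 0$)
$J = 1683$ ($J = 11 \cdot 153 = 1683$)
$\frac{X}{J} = \frac{0}{1683} = 0 \cdot \frac{1}{1683} = 0$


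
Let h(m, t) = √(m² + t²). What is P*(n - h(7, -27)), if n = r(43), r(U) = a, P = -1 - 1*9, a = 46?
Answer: -460 + 10*√778 ≈ -181.07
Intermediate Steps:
P = -10 (P = -1 - 9 = -10)
r(U) = 46
n = 46
P*(n - h(7, -27)) = -10*(46 - √(7² + (-27)²)) = -10*(46 - √(49 + 729)) = -10*(46 - √778) = -460 + 10*√778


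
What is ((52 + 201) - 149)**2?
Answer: 10816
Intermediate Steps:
((52 + 201) - 149)**2 = (253 - 149)**2 = 104**2 = 10816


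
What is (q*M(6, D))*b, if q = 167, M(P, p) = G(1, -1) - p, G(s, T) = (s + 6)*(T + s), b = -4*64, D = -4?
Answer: -171008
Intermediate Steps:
b = -256
G(s, T) = (6 + s)*(T + s)
M(P, p) = -p (M(P, p) = (1² + 6*(-1) + 6*1 - 1*1) - p = (1 - 6 + 6 - 1) - p = 0 - p = -p)
(q*M(6, D))*b = (167*(-1*(-4)))*(-256) = (167*4)*(-256) = 668*(-256) = -171008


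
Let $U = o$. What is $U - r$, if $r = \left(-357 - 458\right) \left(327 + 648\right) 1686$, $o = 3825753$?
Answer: $1343563503$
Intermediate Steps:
$r = -1339737750$ ($r = \left(-815\right) 975 \cdot 1686 = \left(-794625\right) 1686 = -1339737750$)
$U = 3825753$
$U - r = 3825753 - -1339737750 = 3825753 + 1339737750 = 1343563503$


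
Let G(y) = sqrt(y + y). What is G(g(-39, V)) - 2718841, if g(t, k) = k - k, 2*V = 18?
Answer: -2718841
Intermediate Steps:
V = 9 (V = (1/2)*18 = 9)
g(t, k) = 0
G(y) = sqrt(2)*sqrt(y) (G(y) = sqrt(2*y) = sqrt(2)*sqrt(y))
G(g(-39, V)) - 2718841 = sqrt(2)*sqrt(0) - 2718841 = sqrt(2)*0 - 2718841 = 0 - 2718841 = -2718841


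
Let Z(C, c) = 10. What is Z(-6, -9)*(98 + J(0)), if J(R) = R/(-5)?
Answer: 980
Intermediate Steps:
J(R) = -R/5 (J(R) = R*(-⅕) = -R/5)
Z(-6, -9)*(98 + J(0)) = 10*(98 - ⅕*0) = 10*(98 + 0) = 10*98 = 980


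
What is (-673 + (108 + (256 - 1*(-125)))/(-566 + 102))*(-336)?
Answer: 6567981/29 ≈ 2.2648e+5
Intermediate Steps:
(-673 + (108 + (256 - 1*(-125)))/(-566 + 102))*(-336) = (-673 + (108 + (256 + 125))/(-464))*(-336) = (-673 + (108 + 381)*(-1/464))*(-336) = (-673 + 489*(-1/464))*(-336) = (-673 - 489/464)*(-336) = -312761/464*(-336) = 6567981/29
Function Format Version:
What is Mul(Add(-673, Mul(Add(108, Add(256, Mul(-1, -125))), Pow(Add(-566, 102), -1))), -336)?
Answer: Rational(6567981, 29) ≈ 2.2648e+5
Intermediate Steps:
Mul(Add(-673, Mul(Add(108, Add(256, Mul(-1, -125))), Pow(Add(-566, 102), -1))), -336) = Mul(Add(-673, Mul(Add(108, Add(256, 125)), Pow(-464, -1))), -336) = Mul(Add(-673, Mul(Add(108, 381), Rational(-1, 464))), -336) = Mul(Add(-673, Mul(489, Rational(-1, 464))), -336) = Mul(Add(-673, Rational(-489, 464)), -336) = Mul(Rational(-312761, 464), -336) = Rational(6567981, 29)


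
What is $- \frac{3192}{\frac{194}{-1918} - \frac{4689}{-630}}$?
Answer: $- \frac{10203760}{23469} \approx -434.78$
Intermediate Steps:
$- \frac{3192}{\frac{194}{-1918} - \frac{4689}{-630}} = - \frac{3192}{194 \left(- \frac{1}{1918}\right) - - \frac{521}{70}} = - \frac{3192}{- \frac{97}{959} + \frac{521}{70}} = - \frac{3192}{\frac{70407}{9590}} = \left(-3192\right) \frac{9590}{70407} = - \frac{10203760}{23469}$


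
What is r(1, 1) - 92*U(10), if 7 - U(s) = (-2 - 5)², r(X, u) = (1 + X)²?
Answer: 3868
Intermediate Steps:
U(s) = -42 (U(s) = 7 - (-2 - 5)² = 7 - 1*(-7)² = 7 - 1*49 = 7 - 49 = -42)
r(1, 1) - 92*U(10) = (1 + 1)² - 92*(-42) = 2² + 3864 = 4 + 3864 = 3868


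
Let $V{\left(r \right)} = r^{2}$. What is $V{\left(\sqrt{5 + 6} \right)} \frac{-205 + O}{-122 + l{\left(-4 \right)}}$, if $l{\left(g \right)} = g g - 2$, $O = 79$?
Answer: $\frac{77}{6} \approx 12.833$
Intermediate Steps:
$l{\left(g \right)} = -2 + g^{2}$ ($l{\left(g \right)} = g^{2} - 2 = -2 + g^{2}$)
$V{\left(\sqrt{5 + 6} \right)} \frac{-205 + O}{-122 + l{\left(-4 \right)}} = \left(\sqrt{5 + 6}\right)^{2} \frac{-205 + 79}{-122 - \left(2 - \left(-4\right)^{2}\right)} = \left(\sqrt{11}\right)^{2} \left(- \frac{126}{-122 + \left(-2 + 16\right)}\right) = 11 \left(- \frac{126}{-122 + 14}\right) = 11 \left(- \frac{126}{-108}\right) = 11 \left(\left(-126\right) \left(- \frac{1}{108}\right)\right) = 11 \cdot \frac{7}{6} = \frac{77}{6}$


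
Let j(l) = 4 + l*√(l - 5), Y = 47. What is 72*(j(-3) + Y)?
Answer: 3672 - 432*I*√2 ≈ 3672.0 - 610.94*I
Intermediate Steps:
j(l) = 4 + l*√(-5 + l)
72*(j(-3) + Y) = 72*((4 - 3*√(-5 - 3)) + 47) = 72*((4 - 6*I*√2) + 47) = 72*(51 - 6*I*√2) = 3672 - 432*I*√2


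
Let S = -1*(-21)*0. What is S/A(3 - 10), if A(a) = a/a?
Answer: 0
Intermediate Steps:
A(a) = 1
S = 0 (S = 21*0 = 0)
S/A(3 - 10) = 0/1 = 0*1 = 0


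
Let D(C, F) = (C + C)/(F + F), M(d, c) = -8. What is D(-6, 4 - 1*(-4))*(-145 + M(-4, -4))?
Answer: 459/4 ≈ 114.75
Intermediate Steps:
D(C, F) = C/F (D(C, F) = (2*C)/((2*F)) = (2*C)*(1/(2*F)) = C/F)
D(-6, 4 - 1*(-4))*(-145 + M(-4, -4)) = (-6/(4 - 1*(-4)))*(-145 - 8) = -6/(4 + 4)*(-153) = -6/8*(-153) = -6*⅛*(-153) = -¾*(-153) = 459/4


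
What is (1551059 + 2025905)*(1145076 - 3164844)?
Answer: -7224637424352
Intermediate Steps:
(1551059 + 2025905)*(1145076 - 3164844) = 3576964*(-2019768) = -7224637424352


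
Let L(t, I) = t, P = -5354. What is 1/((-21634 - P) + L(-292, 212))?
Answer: -1/16572 ≈ -6.0343e-5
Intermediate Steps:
1/((-21634 - P) + L(-292, 212)) = 1/((-21634 - 1*(-5354)) - 292) = 1/((-21634 + 5354) - 292) = 1/(-16280 - 292) = 1/(-16572) = -1/16572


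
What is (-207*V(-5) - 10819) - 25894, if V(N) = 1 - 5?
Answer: -35885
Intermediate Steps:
V(N) = -4
(-207*V(-5) - 10819) - 25894 = (-207*(-4) - 10819) - 25894 = (828 - 10819) - 25894 = -9991 - 25894 = -35885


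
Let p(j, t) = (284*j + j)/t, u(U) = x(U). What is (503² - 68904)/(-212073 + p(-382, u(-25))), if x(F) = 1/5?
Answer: -184105/756423 ≈ -0.24339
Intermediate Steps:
x(F) = ⅕
u(U) = ⅕
p(j, t) = 285*j/t (p(j, t) = (285*j)/t = 285*j/t)
(503² - 68904)/(-212073 + p(-382, u(-25))) = (503² - 68904)/(-212073 + 285*(-382)/(⅕)) = (253009 - 68904)/(-212073 + 285*(-382)*5) = 184105/(-212073 - 544350) = 184105/(-756423) = 184105*(-1/756423) = -184105/756423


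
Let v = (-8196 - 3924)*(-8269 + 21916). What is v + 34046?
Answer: -165367594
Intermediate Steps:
v = -165401640 (v = -12120*13647 = -165401640)
v + 34046 = -165401640 + 34046 = -165367594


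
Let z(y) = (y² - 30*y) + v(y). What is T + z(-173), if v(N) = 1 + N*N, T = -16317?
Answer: 48732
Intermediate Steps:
v(N) = 1 + N²
z(y) = 1 - 30*y + 2*y² (z(y) = (y² - 30*y) + (1 + y²) = 1 - 30*y + 2*y²)
T + z(-173) = -16317 + (1 - 30*(-173) + 2*(-173)²) = -16317 + (1 + 5190 + 2*29929) = -16317 + (1 + 5190 + 59858) = -16317 + 65049 = 48732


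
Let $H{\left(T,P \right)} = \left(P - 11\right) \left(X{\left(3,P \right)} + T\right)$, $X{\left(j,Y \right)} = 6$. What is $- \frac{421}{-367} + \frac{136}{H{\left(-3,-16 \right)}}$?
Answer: $- \frac{15811}{29727} \approx -0.53187$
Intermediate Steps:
$H{\left(T,P \right)} = \left(-11 + P\right) \left(6 + T\right)$ ($H{\left(T,P \right)} = \left(P - 11\right) \left(6 + T\right) = \left(-11 + P\right) \left(6 + T\right)$)
$- \frac{421}{-367} + \frac{136}{H{\left(-3,-16 \right)}} = - \frac{421}{-367} + \frac{136}{-66 - -33 + 6 \left(-16\right) - -48} = \left(-421\right) \left(- \frac{1}{367}\right) + \frac{136}{-66 + 33 - 96 + 48} = \frac{421}{367} + \frac{136}{-81} = \frac{421}{367} + 136 \left(- \frac{1}{81}\right) = \frac{421}{367} - \frac{136}{81} = - \frac{15811}{29727}$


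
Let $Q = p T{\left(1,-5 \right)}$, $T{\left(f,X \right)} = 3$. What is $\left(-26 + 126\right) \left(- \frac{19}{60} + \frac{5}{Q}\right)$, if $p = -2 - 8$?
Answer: $- \frac{145}{3} \approx -48.333$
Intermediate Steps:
$p = -10$ ($p = -2 - 8 = -10$)
$Q = -30$ ($Q = \left(-10\right) 3 = -30$)
$\left(-26 + 126\right) \left(- \frac{19}{60} + \frac{5}{Q}\right) = \left(-26 + 126\right) \left(- \frac{19}{60} + \frac{5}{-30}\right) = 100 \left(\left(-19\right) \frac{1}{60} + 5 \left(- \frac{1}{30}\right)\right) = 100 \left(- \frac{19}{60} - \frac{1}{6}\right) = 100 \left(- \frac{29}{60}\right) = - \frac{145}{3}$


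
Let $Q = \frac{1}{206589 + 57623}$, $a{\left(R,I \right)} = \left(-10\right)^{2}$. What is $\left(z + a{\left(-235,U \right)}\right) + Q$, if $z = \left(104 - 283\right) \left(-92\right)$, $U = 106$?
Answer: $\frac{4377464417}{264212} \approx 16568.0$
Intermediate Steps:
$a{\left(R,I \right)} = 100$
$Q = \frac{1}{264212} \approx 3.7848 \cdot 10^{-6}$
$z = 16468$ ($z = \left(-179\right) \left(-92\right) = 16468$)
$\left(z + a{\left(-235,U \right)}\right) + Q = \left(16468 + 100\right) + \frac{1}{264212} = 16568 + \frac{1}{264212} = \frac{4377464417}{264212}$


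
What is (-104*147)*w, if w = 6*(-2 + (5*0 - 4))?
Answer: 550368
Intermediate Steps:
w = -36 (w = 6*(-2 + (0 - 4)) = 6*(-2 - 4) = 6*(-6) = -36)
(-104*147)*w = -104*147*(-36) = -15288*(-36) = 550368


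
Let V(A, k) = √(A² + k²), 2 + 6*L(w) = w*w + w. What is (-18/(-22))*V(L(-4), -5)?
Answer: 15*√10/11 ≈ 4.3122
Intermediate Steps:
L(w) = -⅓ + w/6 + w²/6 (L(w) = -⅓ + (w*w + w)/6 = -⅓ + (w² + w)/6 = -⅓ + (w + w²)/6 = -⅓ + (w/6 + w²/6) = -⅓ + w/6 + w²/6)
(-18/(-22))*V(L(-4), -5) = (-18/(-22))*√((-⅓ + (⅙)*(-4) + (⅙)*(-4)²)² + (-5)²) = (-1/22*(-18))*√((-⅓ - ⅔ + (⅙)*16)² + 25) = 9*√((-⅓ - ⅔ + 8/3)² + 25)/11 = 9*√((5/3)² + 25)/11 = 9*√(25/9 + 25)/11 = 9*√(250/9)/11 = 9*(5*√10/3)/11 = 15*√10/11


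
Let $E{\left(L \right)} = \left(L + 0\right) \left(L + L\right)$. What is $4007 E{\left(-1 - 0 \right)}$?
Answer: $8014$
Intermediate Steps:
$E{\left(L \right)} = 2 L^{2}$ ($E{\left(L \right)} = L 2 L = 2 L^{2}$)
$4007 E{\left(-1 - 0 \right)} = 4007 \cdot 2 \left(-1 - 0\right)^{2} = 4007 \cdot 2 \left(-1 + 0\right)^{2} = 4007 \cdot 2 \left(-1\right)^{2} = 4007 \cdot 2 \cdot 1 = 4007 \cdot 2 = 8014$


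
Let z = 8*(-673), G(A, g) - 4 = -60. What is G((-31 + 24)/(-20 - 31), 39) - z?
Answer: 5328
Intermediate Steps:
G(A, g) = -56 (G(A, g) = 4 - 60 = -56)
z = -5384
G((-31 + 24)/(-20 - 31), 39) - z = -56 - 1*(-5384) = -56 + 5384 = 5328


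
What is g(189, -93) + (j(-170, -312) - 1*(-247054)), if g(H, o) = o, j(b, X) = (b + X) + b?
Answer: 246309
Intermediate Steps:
j(b, X) = X + 2*b (j(b, X) = (X + b) + b = X + 2*b)
g(189, -93) + (j(-170, -312) - 1*(-247054)) = -93 + ((-312 + 2*(-170)) - 1*(-247054)) = -93 + ((-312 - 340) + 247054) = -93 + (-652 + 247054) = -93 + 246402 = 246309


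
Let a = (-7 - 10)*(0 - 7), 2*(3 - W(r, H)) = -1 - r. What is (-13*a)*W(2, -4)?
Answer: -13923/2 ≈ -6961.5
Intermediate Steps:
W(r, H) = 7/2 + r/2 (W(r, H) = 3 - (-1 - r)/2 = 3 + (½ + r/2) = 7/2 + r/2)
a = 119 (a = -17*(-7) = 119)
(-13*a)*W(2, -4) = (-13*119)*(7/2 + (½)*2) = -1547*(7/2 + 1) = -1547*9/2 = -13923/2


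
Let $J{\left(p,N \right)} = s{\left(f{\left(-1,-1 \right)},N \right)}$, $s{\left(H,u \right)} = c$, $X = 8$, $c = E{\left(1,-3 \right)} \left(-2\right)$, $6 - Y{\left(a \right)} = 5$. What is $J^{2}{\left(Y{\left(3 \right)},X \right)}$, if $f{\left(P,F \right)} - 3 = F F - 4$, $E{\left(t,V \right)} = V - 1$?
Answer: $64$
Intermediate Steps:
$E{\left(t,V \right)} = -1 + V$
$Y{\left(a \right)} = 1$ ($Y{\left(a \right)} = 6 - 5 = 1$)
$f{\left(P,F \right)} = -1 + F^{2}$ ($f{\left(P,F \right)} = 3 + \left(F F - 4\right) = 3 + \left(F^{2} - 4\right) = 3 + \left(-4 + F^{2}\right) = -1 + F^{2}$)
$c = 8$ ($c = \left(-1 - 3\right) \left(-2\right) = \left(-4\right) \left(-2\right) = 8$)
$s{\left(H,u \right)} = 8$
$J{\left(p,N \right)} = 8$
$J^{2}{\left(Y{\left(3 \right)},X \right)} = 8^{2} = 64$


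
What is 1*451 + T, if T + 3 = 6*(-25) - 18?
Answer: 280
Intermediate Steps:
T = -171 (T = -3 + (6*(-25) - 18) = -3 + (-150 - 18) = -3 - 168 = -171)
1*451 + T = 1*451 - 171 = 451 - 171 = 280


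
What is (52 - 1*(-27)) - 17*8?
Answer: -57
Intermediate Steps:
(52 - 1*(-27)) - 17*8 = (52 + 27) - 136 = 79 - 136 = -57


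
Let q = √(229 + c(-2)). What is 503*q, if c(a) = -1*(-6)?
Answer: 503*√235 ≈ 7710.8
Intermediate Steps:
c(a) = 6
q = √235 (q = √(229 + 6) = √235 ≈ 15.330)
503*q = 503*√235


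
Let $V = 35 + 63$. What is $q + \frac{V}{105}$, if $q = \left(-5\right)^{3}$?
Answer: $- \frac{1861}{15} \approx -124.07$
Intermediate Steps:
$q = -125$
$V = 98$
$q + \frac{V}{105} = -125 + \frac{1}{105} \cdot 98 = -125 + \frac{14}{15} = - \frac{1861}{15}$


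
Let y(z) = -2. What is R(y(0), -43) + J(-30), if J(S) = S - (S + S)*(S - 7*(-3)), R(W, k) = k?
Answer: -613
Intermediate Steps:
J(S) = S - 2*S*(21 + S) (J(S) = S - 2*S*(S + 21) = S - 2*S*(21 + S))
R(y(0), -43) + J(-30) = -43 - 1*(-30)*(41 + 2*(-30)) = -43 - 1*(-30)*(41 - 60) = -43 - 1*(-30)*(-19) = -43 - 570 = -613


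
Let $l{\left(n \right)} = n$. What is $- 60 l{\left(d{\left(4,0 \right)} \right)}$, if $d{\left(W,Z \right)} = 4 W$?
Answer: $-960$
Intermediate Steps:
$- 60 l{\left(d{\left(4,0 \right)} \right)} = - 60 \cdot 4 \cdot 4 = \left(-60\right) 16 = -960$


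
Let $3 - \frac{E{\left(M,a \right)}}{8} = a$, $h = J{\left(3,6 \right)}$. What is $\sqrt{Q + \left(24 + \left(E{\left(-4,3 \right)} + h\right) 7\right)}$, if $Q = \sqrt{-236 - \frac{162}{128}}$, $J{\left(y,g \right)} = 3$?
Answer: $\frac{\sqrt{720 + 2 i \sqrt{15185}}}{4} \approx 6.8031 + 1.1321 i$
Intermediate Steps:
$Q = \frac{i \sqrt{15185}}{8}$ ($Q = \sqrt{-236 - \frac{81}{64}} = \sqrt{- \frac{15185}{64}} = \frac{i \sqrt{15185}}{8} \approx 15.403 i$)
$h = 3$
$E{\left(M,a \right)} = 24 - 8 a$
$\sqrt{Q + \left(24 + \left(E{\left(-4,3 \right)} + h\right) 7\right)} = \sqrt{\frac{i \sqrt{15185}}{8} + \left(24 + \left(\left(24 - 24\right) + 3\right) 7\right)} = \sqrt{\frac{i \sqrt{15185}}{8} + \left(24 + \left(0 + 3\right) 7\right)} = \sqrt{\frac{i \sqrt{15185}}{8} + \left(24 + 3 \cdot 7\right)} = \sqrt{\frac{i \sqrt{15185}}{8} + \left(24 + 21\right)} = \sqrt{\frac{i \sqrt{15185}}{8} + 45} = \sqrt{45 + \frac{i \sqrt{15185}}{8}}$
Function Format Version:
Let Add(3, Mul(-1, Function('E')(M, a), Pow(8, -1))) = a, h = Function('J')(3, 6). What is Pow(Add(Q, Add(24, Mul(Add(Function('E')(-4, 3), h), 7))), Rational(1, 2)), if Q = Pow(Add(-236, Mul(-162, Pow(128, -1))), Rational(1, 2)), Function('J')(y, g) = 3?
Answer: Mul(Rational(1, 4), Pow(Add(720, Mul(2, I, Pow(15185, Rational(1, 2)))), Rational(1, 2))) ≈ Add(6.8031, Mul(1.1321, I))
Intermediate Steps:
Q = Mul(Rational(1, 8), I, Pow(15185, Rational(1, 2))) (Q = Pow(Add(-236, Mul(-162, Rational(1, 128))), Rational(1, 2)) = Pow(Add(-236, Rational(-81, 64)), Rational(1, 2)) = Pow(Rational(-15185, 64), Rational(1, 2)) = Mul(Rational(1, 8), I, Pow(15185, Rational(1, 2))) ≈ Mul(15.403, I))
h = 3
Function('E')(M, a) = Add(24, Mul(-8, a))
Pow(Add(Q, Add(24, Mul(Add(Function('E')(-4, 3), h), 7))), Rational(1, 2)) = Pow(Add(Mul(Rational(1, 8), I, Pow(15185, Rational(1, 2))), Add(24, Mul(Add(Add(24, Mul(-8, 3)), 3), 7))), Rational(1, 2)) = Pow(Add(Mul(Rational(1, 8), I, Pow(15185, Rational(1, 2))), Add(24, Mul(Add(Add(24, -24), 3), 7))), Rational(1, 2)) = Pow(Add(Mul(Rational(1, 8), I, Pow(15185, Rational(1, 2))), Add(24, Mul(Add(0, 3), 7))), Rational(1, 2)) = Pow(Add(Mul(Rational(1, 8), I, Pow(15185, Rational(1, 2))), Add(24, Mul(3, 7))), Rational(1, 2)) = Pow(Add(Mul(Rational(1, 8), I, Pow(15185, Rational(1, 2))), Add(24, 21)), Rational(1, 2)) = Pow(Add(Mul(Rational(1, 8), I, Pow(15185, Rational(1, 2))), 45), Rational(1, 2)) = Pow(Add(45, Mul(Rational(1, 8), I, Pow(15185, Rational(1, 2)))), Rational(1, 2))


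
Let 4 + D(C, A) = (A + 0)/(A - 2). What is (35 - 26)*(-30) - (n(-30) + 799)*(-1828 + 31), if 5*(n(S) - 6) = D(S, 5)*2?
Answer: 7223189/5 ≈ 1.4446e+6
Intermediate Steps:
D(C, A) = -4 + A/(-2 + A) (D(C, A) = -4 + (A + 0)/(A - 2) = -4 + A/(-2 + A))
n(S) = 76/15 (n(S) = 6 + (((8 - 3*5)/(-2 + 5))*2)/5 = 6 + (((8 - 15)/3)*2)/5 = 6 + (((1/3)*(-7))*2)/5 = 6 + (-7/3*2)/5 = 6 + (1/5)*(-14/3) = 6 - 14/15 = 76/15)
(35 - 26)*(-30) - (n(-30) + 799)*(-1828 + 31) = (35 - 26)*(-30) - (76/15 + 799)*(-1828 + 31) = 9*(-30) - 12061*(-1797)/15 = -270 - 1*(-7224539/5) = -270 + 7224539/5 = 7223189/5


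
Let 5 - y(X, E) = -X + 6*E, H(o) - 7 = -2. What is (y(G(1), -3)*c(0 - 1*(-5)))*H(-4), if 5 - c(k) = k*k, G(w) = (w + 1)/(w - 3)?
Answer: -2200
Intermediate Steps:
H(o) = 5 (H(o) = 7 - 2 = 5)
G(w) = (1 + w)/(-3 + w)
y(X, E) = 5 + X - 6*E (y(X, E) = 5 - (-X + 6*E) = 5 + (X - 6*E) = 5 + X - 6*E)
c(k) = 5 - k² (c(k) = 5 - k*k = 5 - k²)
(y(G(1), -3)*c(0 - 1*(-5)))*H(-4) = ((5 + (1 + 1)/(-3 + 1) - 6*(-3))*(5 - (0 - 1*(-5))²))*5 = ((5 + 2/(-2) + 18)*(5 - (0 + 5)²))*5 = ((5 - ½*2 + 18)*(5 - 1*5²))*5 = ((5 - 1 + 18)*(5 - 1*25))*5 = (22*(5 - 25))*5 = (22*(-20))*5 = -440*5 = -2200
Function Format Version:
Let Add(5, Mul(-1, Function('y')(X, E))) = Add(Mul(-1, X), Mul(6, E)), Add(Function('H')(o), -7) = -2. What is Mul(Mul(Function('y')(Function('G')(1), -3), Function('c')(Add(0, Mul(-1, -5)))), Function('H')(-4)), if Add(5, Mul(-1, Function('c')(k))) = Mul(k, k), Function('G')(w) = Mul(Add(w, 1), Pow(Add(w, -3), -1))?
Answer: -2200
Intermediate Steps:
Function('H')(o) = 5 (Function('H')(o) = Add(7, -2) = 5)
Function('G')(w) = Mul(Pow(Add(-3, w), -1), Add(1, w)) (Function('G')(w) = Mul(Add(1, w), Pow(Add(-3, w), -1)) = Mul(Pow(Add(-3, w), -1), Add(1, w)))
Function('y')(X, E) = Add(5, X, Mul(-6, E)) (Function('y')(X, E) = Add(5, Mul(-1, Add(Mul(-1, X), Mul(6, E)))) = Add(5, Add(X, Mul(-6, E))) = Add(5, X, Mul(-6, E)))
Function('c')(k) = Add(5, Mul(-1, Pow(k, 2))) (Function('c')(k) = Add(5, Mul(-1, Mul(k, k))) = Add(5, Mul(-1, Pow(k, 2))))
Mul(Mul(Function('y')(Function('G')(1), -3), Function('c')(Add(0, Mul(-1, -5)))), Function('H')(-4)) = Mul(Mul(Add(5, Mul(Pow(Add(-3, 1), -1), Add(1, 1)), Mul(-6, -3)), Add(5, Mul(-1, Pow(Add(0, Mul(-1, -5)), 2)))), 5) = Mul(Mul(Add(5, Mul(Pow(-2, -1), 2), 18), Add(5, Mul(-1, Pow(Add(0, 5), 2)))), 5) = Mul(Mul(Add(5, Mul(Rational(-1, 2), 2), 18), Add(5, Mul(-1, Pow(5, 2)))), 5) = Mul(Mul(Add(5, -1, 18), Add(5, Mul(-1, 25))), 5) = Mul(Mul(22, Add(5, -25)), 5) = Mul(Mul(22, -20), 5) = Mul(-440, 5) = -2200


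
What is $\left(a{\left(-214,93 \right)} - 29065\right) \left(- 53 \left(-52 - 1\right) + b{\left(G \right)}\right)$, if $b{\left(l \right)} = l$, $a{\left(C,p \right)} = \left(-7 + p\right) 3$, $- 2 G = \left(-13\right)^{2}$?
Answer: $- \frac{156969343}{2} \approx -7.8485 \cdot 10^{7}$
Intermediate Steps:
$G = - \frac{169}{2}$ ($G = - \frac{\left(-13\right)^{2}}{2} = \left(- \frac{1}{2}\right) 169 = - \frac{169}{2} \approx -84.5$)
$a{\left(C,p \right)} = -21 + 3 p$
$\left(a{\left(-214,93 \right)} - 29065\right) \left(- 53 \left(-52 - 1\right) + b{\left(G \right)}\right) = \left(\left(-21 + 3 \cdot 93\right) - 29065\right) \left(- 53 \left(-52 - 1\right) - \frac{169}{2}\right) = \left(\left(-21 + 279\right) - 29065\right) \left(\left(-53\right) \left(-53\right) - \frac{169}{2}\right) = \left(258 - 29065\right) \left(2809 - \frac{169}{2}\right) = \left(-28807\right) \frac{5449}{2} = - \frac{156969343}{2}$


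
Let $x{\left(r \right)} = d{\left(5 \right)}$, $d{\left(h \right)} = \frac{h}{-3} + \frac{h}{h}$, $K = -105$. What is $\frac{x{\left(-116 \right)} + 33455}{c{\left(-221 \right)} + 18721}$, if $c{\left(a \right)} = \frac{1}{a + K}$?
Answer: $\frac{32718338}{18309135} \approx 1.787$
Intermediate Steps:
$d{\left(h \right)} = 1 - \frac{h}{3}$ ($d{\left(h \right)} = h \left(- \frac{1}{3}\right) + 1 = - \frac{h}{3} + 1 = 1 - \frac{h}{3}$)
$c{\left(a \right)} = \frac{1}{-105 + a}$ ($c{\left(a \right)} = \frac{1}{a - 105} = \frac{1}{-105 + a}$)
$x{\left(r \right)} = - \frac{2}{3}$ ($x{\left(r \right)} = 1 - \frac{5}{3} = - \frac{2}{3}$)
$\frac{x{\left(-116 \right)} + 33455}{c{\left(-221 \right)} + 18721} = \frac{- \frac{2}{3} + 33455}{\frac{1}{-105 - 221} + 18721} = \frac{100363}{3 \left(\frac{1}{-326} + 18721\right)} = \frac{100363}{3 \left(- \frac{1}{326} + 18721\right)} = \frac{100363}{3 \cdot \frac{6103045}{326}} = \frac{100363}{3} \cdot \frac{326}{6103045} = \frac{32718338}{18309135}$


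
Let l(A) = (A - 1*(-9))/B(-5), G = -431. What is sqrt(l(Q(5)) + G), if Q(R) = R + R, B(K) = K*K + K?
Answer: I*sqrt(43005)/10 ≈ 20.738*I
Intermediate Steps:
B(K) = K + K**2 (B(K) = K**2 + K = K + K**2)
Q(R) = 2*R
l(A) = 9/20 + A/20 (l(A) = (A - 1*(-9))/((-5*(1 - 5))) = (A + 9)/((-5*(-4))) = (9 + A)/20 = (9 + A)*(1/20) = 9/20 + A/20)
sqrt(l(Q(5)) + G) = sqrt((9/20 + (2*5)/20) - 431) = sqrt((9/20 + (1/20)*10) - 431) = sqrt((9/20 + 1/2) - 431) = sqrt(19/20 - 431) = sqrt(-8601/20) = I*sqrt(43005)/10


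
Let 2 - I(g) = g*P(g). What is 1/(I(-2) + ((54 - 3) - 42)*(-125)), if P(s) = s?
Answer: -1/1127 ≈ -0.00088731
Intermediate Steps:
I(g) = 2 - g**2 (I(g) = 2 - g*g = 2 - g**2)
1/(I(-2) + ((54 - 3) - 42)*(-125)) = 1/((2 - 1*(-2)**2) + ((54 - 3) - 42)*(-125)) = 1/((2 - 1*4) + (51 - 42)*(-125)) = 1/((2 - 4) + 9*(-125)) = 1/(-2 - 1125) = 1/(-1127) = -1/1127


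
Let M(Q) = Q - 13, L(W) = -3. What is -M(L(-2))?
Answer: 16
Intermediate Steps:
M(Q) = -13 + Q
-M(L(-2)) = -(-13 - 3) = -1*(-16) = 16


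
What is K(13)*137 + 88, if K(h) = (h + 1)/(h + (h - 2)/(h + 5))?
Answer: 8012/35 ≈ 228.91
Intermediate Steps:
K(h) = (1 + h)/(h + (-2 + h)/(5 + h))
K(13)*137 + 88 = ((5 + 13**2 + 6*13)/(-2 + 13**2 + 6*13))*137 + 88 = ((5 + 169 + 78)/(-2 + 169 + 78))*137 + 88 = (252/245)*137 + 88 = ((1/245)*252)*137 + 88 = (36/35)*137 + 88 = 4932/35 + 88 = 8012/35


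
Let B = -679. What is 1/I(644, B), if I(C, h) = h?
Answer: -1/679 ≈ -0.0014728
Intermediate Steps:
1/I(644, B) = 1/(-679) = -1/679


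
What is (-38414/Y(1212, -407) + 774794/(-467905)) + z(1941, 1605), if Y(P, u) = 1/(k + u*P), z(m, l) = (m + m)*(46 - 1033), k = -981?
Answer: 8882177061496486/467905 ≈ 1.8983e+10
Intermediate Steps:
z(m, l) = -1974*m (z(m, l) = (2*m)*(-987) = -1974*m)
Y(P, u) = 1/(-981 + P*u) (Y(P, u) = 1/(-981 + u*P) = 1/(-981 + P*u))
(-38414/Y(1212, -407) + 774794/(-467905)) + z(1941, 1605) = (-38414/(1/(-981 + 1212*(-407))) + 774794/(-467905)) - 1974*1941 = (-38414/(1/(-981 - 493284)) + 774794*(-1/467905)) - 3831534 = (-38414/(1/(-494265)) - 774794/467905) - 3831534 = (-38414/(-1/494265) - 774794/467905) - 3831534 = (-38414*(-494265) - 774794/467905) - 3831534 = (18986695710 - 774794/467905) - 3831534 = 8883969855412756/467905 - 3831534 = 8882177061496486/467905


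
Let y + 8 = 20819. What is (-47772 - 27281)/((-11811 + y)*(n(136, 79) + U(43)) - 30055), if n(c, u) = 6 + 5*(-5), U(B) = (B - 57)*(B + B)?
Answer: 75053/11037055 ≈ 0.0068001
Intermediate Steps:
y = 20811 (y = -8 + 20819 = 20811)
U(B) = 2*B*(-57 + B) (U(B) = (-57 + B)*(2*B) = 2*B*(-57 + B))
n(c, u) = -19 (n(c, u) = 6 - 25 = -19)
(-47772 - 27281)/((-11811 + y)*(n(136, 79) + U(43)) - 30055) = (-47772 - 27281)/((-11811 + 20811)*(-19 + 2*43*(-57 + 43)) - 30055) = -75053/(9000*(-19 + 2*43*(-14)) - 30055) = -75053/(9000*(-19 - 1204) - 30055) = -75053/(9000*(-1223) - 30055) = -75053/(-11007000 - 30055) = -75053/(-11037055) = -75053*(-1/11037055) = 75053/11037055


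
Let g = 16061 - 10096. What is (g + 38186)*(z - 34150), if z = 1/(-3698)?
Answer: -5575684135851/3698 ≈ -1.5078e+9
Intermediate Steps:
z = -1/3698 ≈ -0.00027042
g = 5965
(g + 38186)*(z - 34150) = (5965 + 38186)*(-1/3698 - 34150) = 44151*(-126286701/3698) = -5575684135851/3698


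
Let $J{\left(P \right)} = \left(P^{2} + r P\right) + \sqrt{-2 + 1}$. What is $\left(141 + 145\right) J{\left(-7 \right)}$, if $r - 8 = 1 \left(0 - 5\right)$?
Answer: $8008 + 286 i \approx 8008.0 + 286.0 i$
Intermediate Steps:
$r = 3$ ($r = 8 + 1 \left(0 - 5\right) = 8 + 1 \left(-5\right) = 8 - 5 = 3$)
$J{\left(P \right)} = i + P^{2} + 3 P$ ($J{\left(P \right)} = \left(P^{2} + 3 P\right) + \sqrt{-2 + 1} = \left(P^{2} + 3 P\right) + \sqrt{-1} = \left(P^{2} + 3 P\right) + i = i + P^{2} + 3 P$)
$\left(141 + 145\right) J{\left(-7 \right)} = \left(141 + 145\right) \left(i + \left(-7\right)^{2} + 3 \left(-7\right)\right) = 286 \left(i + 49 - 21\right) = 286 \left(28 + i\right) = 8008 + 286 i$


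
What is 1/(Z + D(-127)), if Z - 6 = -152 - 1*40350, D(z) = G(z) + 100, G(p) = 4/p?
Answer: -127/5130296 ≈ -2.4755e-5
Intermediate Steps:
D(z) = 100 + 4/z (D(z) = 4/z + 100 = 100 + 4/z)
Z = -40496 (Z = 6 + (-152 - 1*40350) = 6 + (-152 - 40350) = 6 - 40502 = -40496)
1/(Z + D(-127)) = 1/(-40496 + (100 + 4/(-127))) = 1/(-40496 + (100 + 4*(-1/127))) = 1/(-40496 + (100 - 4/127)) = 1/(-40496 + 12696/127) = 1/(-5130296/127) = -127/5130296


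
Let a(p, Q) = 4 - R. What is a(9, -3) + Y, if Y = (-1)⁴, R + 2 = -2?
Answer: 9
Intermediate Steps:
R = -4 (R = -2 - 2 = -4)
a(p, Q) = 8 (a(p, Q) = 4 - 1*(-4) = 4 + 4 = 8)
Y = 1
a(9, -3) + Y = 8 + 1 = 9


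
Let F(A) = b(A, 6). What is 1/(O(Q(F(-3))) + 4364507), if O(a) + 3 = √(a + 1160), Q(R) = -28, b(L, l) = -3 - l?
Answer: 1091126/4762223791221 - √283/9524447582442 ≈ 2.2912e-7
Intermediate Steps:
F(A) = -9 (F(A) = -3 - 1*6 = -3 - 6 = -9)
O(a) = -3 + √(1160 + a) (O(a) = -3 + √(a + 1160) = -3 + √(1160 + a))
1/(O(Q(F(-3))) + 4364507) = 1/((-3 + √(1160 - 28)) + 4364507) = 1/((-3 + √1132) + 4364507) = 1/((-3 + 2*√283) + 4364507) = 1/(4364504 + 2*√283)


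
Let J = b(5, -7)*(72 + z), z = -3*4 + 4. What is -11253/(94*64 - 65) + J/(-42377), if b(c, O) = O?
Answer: -43109303/22925957 ≈ -1.8804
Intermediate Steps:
z = -8 (z = -12 + 4 = -8)
J = -448 (J = -7*(72 - 8) = -7*64 = -448)
-11253/(94*64 - 65) + J/(-42377) = -11253/(94*64 - 65) - 448/(-42377) = -11253/(6016 - 65) - 448*(-1/42377) = -11253/5951 + 448/42377 = -11253*1/5951 + 448/42377 = -1023/541 + 448/42377 = -43109303/22925957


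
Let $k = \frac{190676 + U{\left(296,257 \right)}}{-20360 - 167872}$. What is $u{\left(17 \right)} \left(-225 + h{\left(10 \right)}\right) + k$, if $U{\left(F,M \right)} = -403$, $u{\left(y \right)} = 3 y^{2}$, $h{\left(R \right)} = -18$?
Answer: $- \frac{39657096265}{188232} \approx -2.1068 \cdot 10^{5}$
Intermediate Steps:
$k = - \frac{190273}{188232}$ ($k = \frac{190676 - 403}{-20360 - 167872} = \frac{190273}{-188232} = 190273 \left(- \frac{1}{188232}\right) = - \frac{190273}{188232} \approx -1.0108$)
$u{\left(17 \right)} \left(-225 + h{\left(10 \right)}\right) + k = 3 \cdot 17^{2} \left(-225 - 18\right) - \frac{190273}{188232} = 3 \cdot 289 \left(-243\right) - \frac{190273}{188232} = 867 \left(-243\right) - \frac{190273}{188232} = -210681 - \frac{190273}{188232} = - \frac{39657096265}{188232}$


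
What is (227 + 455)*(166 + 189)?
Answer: 242110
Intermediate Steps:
(227 + 455)*(166 + 189) = 682*355 = 242110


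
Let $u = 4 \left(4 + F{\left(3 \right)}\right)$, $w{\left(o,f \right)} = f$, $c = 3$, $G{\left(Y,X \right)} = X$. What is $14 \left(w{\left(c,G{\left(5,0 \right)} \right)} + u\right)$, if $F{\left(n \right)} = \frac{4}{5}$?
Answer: $\frac{1344}{5} \approx 268.8$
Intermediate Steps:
$F{\left(n \right)} = \frac{4}{5}$ ($F{\left(n \right)} = 4 \cdot \frac{1}{5} = \frac{4}{5}$)
$u = \frac{96}{5}$ ($u = 4 \left(4 + \frac{4}{5}\right) = 4 \cdot \frac{24}{5} = \frac{96}{5} \approx 19.2$)
$14 \left(w{\left(c,G{\left(5,0 \right)} \right)} + u\right) = 14 \left(0 + \frac{96}{5}\right) = 14 \cdot \frac{96}{5} = \frac{1344}{5}$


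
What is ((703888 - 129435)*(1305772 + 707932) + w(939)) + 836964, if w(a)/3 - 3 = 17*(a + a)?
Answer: 1156779236663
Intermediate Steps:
w(a) = 9 + 102*a (w(a) = 9 + 3*(17*(a + a)) = 9 + 3*(17*(2*a)) = 9 + 3*(34*a) = 9 + 102*a)
((703888 - 129435)*(1305772 + 707932) + w(939)) + 836964 = ((703888 - 129435)*(1305772 + 707932) + (9 + 102*939)) + 836964 = (574453*2013704 + (9 + 95778)) + 836964 = (1156778303912 + 95787) + 836964 = 1156778399699 + 836964 = 1156779236663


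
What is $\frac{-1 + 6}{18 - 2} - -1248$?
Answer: $\frac{19973}{16} \approx 1248.3$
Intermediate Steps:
$\frac{-1 + 6}{18 - 2} - -1248 = \frac{5}{18 + \left(-10 + 8\right)} + 1248 = \frac{5}{18 - 2} + 1248 = \frac{5}{16} + 1248 = \frac{19973}{16}$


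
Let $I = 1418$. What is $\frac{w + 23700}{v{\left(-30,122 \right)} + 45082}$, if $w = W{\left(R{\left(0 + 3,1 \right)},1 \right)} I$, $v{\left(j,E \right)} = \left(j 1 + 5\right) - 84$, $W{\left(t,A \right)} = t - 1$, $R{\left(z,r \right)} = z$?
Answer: $\frac{26536}{44973} \approx 0.59004$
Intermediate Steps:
$W{\left(t,A \right)} = -1 + t$ ($W{\left(t,A \right)} = t - 1 = -1 + t$)
$v{\left(j,E \right)} = -79 + j$ ($v{\left(j,E \right)} = \left(j + 5\right) - 84 = \left(5 + j\right) - 84 = -79 + j$)
$w = 2836$ ($w = \left(-1 + \left(0 + 3\right)\right) 1418 = \left(-1 + 3\right) 1418 = 2 \cdot 1418 = 2836$)
$\frac{w + 23700}{v{\left(-30,122 \right)} + 45082} = \frac{2836 + 23700}{\left(-79 - 30\right) + 45082} = \frac{26536}{-109 + 45082} = \frac{26536}{44973}$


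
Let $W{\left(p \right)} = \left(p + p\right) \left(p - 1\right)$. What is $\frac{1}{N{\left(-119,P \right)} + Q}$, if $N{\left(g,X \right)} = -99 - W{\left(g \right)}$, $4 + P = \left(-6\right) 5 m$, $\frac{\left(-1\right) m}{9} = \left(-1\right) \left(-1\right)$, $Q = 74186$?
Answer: $\frac{1}{45527} \approx 2.1965 \cdot 10^{-5}$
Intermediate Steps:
$W{\left(p \right)} = 2 p \left(-1 + p\right)$
$m = -9$ ($m = - 9 \left(\left(-1\right) \left(-1\right)\right) = \left(-9\right) 1 = -9$)
$P = 266$ ($P = -4 + \left(-6\right) 5 \left(-9\right) = -4 - -270 = -4 + 270 = 266$)
$N{\left(g,X \right)} = -99 - 2 g \left(-1 + g\right)$
$\frac{1}{N{\left(-119,P \right)} + Q} = \frac{1}{\left(-99 - - 238 \left(-1 - 119\right)\right) + 74186} = \frac{1}{\left(-99 - \left(-238\right) \left(-120\right)\right) + 74186} = \frac{1}{\left(-99 - 28560\right) + 74186} = \frac{1}{-28659 + 74186} = \frac{1}{45527}$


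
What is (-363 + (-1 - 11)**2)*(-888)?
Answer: 194472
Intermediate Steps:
(-363 + (-1 - 11)**2)*(-888) = (-363 + (-12)**2)*(-888) = (-363 + 144)*(-888) = -219*(-888) = 194472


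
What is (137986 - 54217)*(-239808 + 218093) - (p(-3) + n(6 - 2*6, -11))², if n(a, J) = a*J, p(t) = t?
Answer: -1819047804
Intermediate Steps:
n(a, J) = J*a
(137986 - 54217)*(-239808 + 218093) - (p(-3) + n(6 - 2*6, -11))² = (137986 - 54217)*(-239808 + 218093) - (-3 - 11*(6 - 2*6))² = 83769*(-21715) - (-3 - 11*(6 - 12))² = -1819043835 - (-3 - 11*(-6))² = -1819043835 - (-3 + 66)² = -1819043835 - 1*63² = -1819043835 - 1*3969 = -1819043835 - 3969 = -1819047804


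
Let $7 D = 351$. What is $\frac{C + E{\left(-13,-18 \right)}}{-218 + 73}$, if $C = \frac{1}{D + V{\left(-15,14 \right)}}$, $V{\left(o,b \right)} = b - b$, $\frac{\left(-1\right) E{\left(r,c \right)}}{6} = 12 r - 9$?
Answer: $- \frac{347497}{50895} \approx -6.8277$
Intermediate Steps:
$D = \frac{351}{7}$ ($D = \frac{1}{7} \cdot 351 = \frac{351}{7} \approx 50.143$)
$E{\left(r,c \right)} = 54 - 72 r$ ($E{\left(r,c \right)} = - 6 \left(12 r - 9\right) = - 6 \left(-9 + 12 r\right) = 54 - 72 r$)
$V{\left(o,b \right)} = 0$
$C = \frac{7}{351}$ ($C = \frac{1}{\frac{351}{7} + 0} = \frac{1}{\frac{351}{7}} = \frac{7}{351} \approx 0.019943$)
$\frac{C + E{\left(-13,-18 \right)}}{-218 + 73} = \frac{\frac{7}{351} + \left(54 - -936\right)}{-218 + 73} = \frac{\frac{7}{351} + \left(54 + 936\right)}{-145} = \left(\frac{7}{351} + 990\right) \left(- \frac{1}{145}\right) = \frac{347497}{351} \left(- \frac{1}{145}\right) = - \frac{347497}{50895}$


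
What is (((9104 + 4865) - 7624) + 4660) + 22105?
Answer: 33110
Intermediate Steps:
(((9104 + 4865) - 7624) + 4660) + 22105 = ((13969 - 7624) + 4660) + 22105 = (6345 + 4660) + 22105 = 11005 + 22105 = 33110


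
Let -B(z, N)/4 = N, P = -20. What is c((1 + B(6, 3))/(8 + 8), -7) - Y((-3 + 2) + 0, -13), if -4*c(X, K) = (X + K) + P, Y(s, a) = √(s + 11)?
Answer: 443/64 - √10 ≈ 3.7596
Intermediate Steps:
B(z, N) = -4*N
Y(s, a) = √(11 + s)
c(X, K) = 5 - K/4 - X/4 (c(X, K) = -((X + K) - 20)/4 = -((K + X) - 20)/4 = -(-20 + K + X)/4 = 5 - K/4 - X/4)
c((1 + B(6, 3))/(8 + 8), -7) - Y((-3 + 2) + 0, -13) = (5 - ¼*(-7) - (1 - 4*3)/(4*(8 + 8))) - √(11 + ((-3 + 2) + 0)) = (5 + 7/4 - (1 - 12)/(4*16)) - √(11 + (-1 + 0)) = (5 + 7/4 - (-11)/(4*16)) - √(11 - 1) = (5 + 7/4 - ¼*(-11/16)) - √10 = (5 + 7/4 + 11/64) - √10 = 443/64 - √10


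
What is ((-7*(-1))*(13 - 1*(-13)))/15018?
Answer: 91/7509 ≈ 0.012119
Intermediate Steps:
((-7*(-1))*(13 - 1*(-13)))/15018 = (7*(13 + 13))*(1/15018) = (7*26)*(1/15018) = 182*(1/15018) = 91/7509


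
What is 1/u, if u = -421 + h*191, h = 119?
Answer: 1/22308 ≈ 4.4827e-5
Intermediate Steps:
u = 22308 (u = -421 + 119*191 = -421 + 22729 = 22308)
1/u = 1/22308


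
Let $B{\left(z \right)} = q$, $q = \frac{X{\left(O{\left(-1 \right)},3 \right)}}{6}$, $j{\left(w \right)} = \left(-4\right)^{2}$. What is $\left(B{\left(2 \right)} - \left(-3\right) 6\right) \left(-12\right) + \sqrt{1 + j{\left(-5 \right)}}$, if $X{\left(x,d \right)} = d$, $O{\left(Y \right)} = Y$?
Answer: $-222 + \sqrt{17} \approx -217.88$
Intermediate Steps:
$j{\left(w \right)} = 16$
$q = \frac{1}{2}$ ($q = \frac{3}{6} = 3 \cdot \frac{1}{6} = \frac{1}{2} \approx 0.5$)
$B{\left(z \right)} = \frac{1}{2}$
$\left(B{\left(2 \right)} - \left(-3\right) 6\right) \left(-12\right) + \sqrt{1 + j{\left(-5 \right)}} = \left(\frac{1}{2} - \left(-3\right) 6\right) \left(-12\right) + \sqrt{1 + 16} = \left(\frac{1}{2} - -18\right) \left(-12\right) + \sqrt{17} = \left(\frac{1}{2} + 18\right) \left(-12\right) + \sqrt{17} = \frac{37}{2} \left(-12\right) + \sqrt{17} = -222 + \sqrt{17}$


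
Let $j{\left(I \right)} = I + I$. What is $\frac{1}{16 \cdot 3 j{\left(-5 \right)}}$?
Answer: $- \frac{1}{480} \approx -0.0020833$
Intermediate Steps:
$j{\left(I \right)} = 2 I$
$\frac{1}{16 \cdot 3 j{\left(-5 \right)}} = \frac{1}{16 \cdot 3 \cdot 2 \left(-5\right)} = \frac{1}{48 \left(-10\right)} = \frac{1}{-480} = - \frac{1}{480}$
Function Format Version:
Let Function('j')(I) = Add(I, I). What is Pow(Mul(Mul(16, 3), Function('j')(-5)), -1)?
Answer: Rational(-1, 480) ≈ -0.0020833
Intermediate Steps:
Function('j')(I) = Mul(2, I)
Pow(Mul(Mul(16, 3), Function('j')(-5)), -1) = Pow(Mul(Mul(16, 3), Mul(2, -5)), -1) = Pow(Mul(48, -10), -1) = Pow(-480, -1) = Rational(-1, 480)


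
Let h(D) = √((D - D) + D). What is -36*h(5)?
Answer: -36*√5 ≈ -80.498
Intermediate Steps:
h(D) = √D (h(D) = √(0 + D) = √D)
-36*h(5) = -36*√5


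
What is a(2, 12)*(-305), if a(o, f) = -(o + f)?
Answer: 4270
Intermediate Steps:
a(o, f) = -f - o (a(o, f) = -(f + o) = -f - o)
a(2, 12)*(-305) = (-1*12 - 1*2)*(-305) = (-12 - 2)*(-305) = -14*(-305) = 4270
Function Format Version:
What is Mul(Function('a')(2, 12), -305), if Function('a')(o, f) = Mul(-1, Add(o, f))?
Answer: 4270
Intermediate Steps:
Function('a')(o, f) = Add(Mul(-1, f), Mul(-1, o)) (Function('a')(o, f) = Mul(-1, Add(f, o)) = Add(Mul(-1, f), Mul(-1, o)))
Mul(Function('a')(2, 12), -305) = Mul(Add(Mul(-1, 12), Mul(-1, 2)), -305) = Mul(Add(-12, -2), -305) = Mul(-14, -305) = 4270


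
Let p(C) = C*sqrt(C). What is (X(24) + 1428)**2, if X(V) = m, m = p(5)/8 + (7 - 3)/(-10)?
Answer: 3260869941/1600 + 3569*sqrt(5)/2 ≈ 2.0420e+6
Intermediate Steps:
p(C) = C**(3/2)
m = -2/5 + 5*sqrt(5)/8 (m = 5**(3/2)/8 + (7 - 3)/(-10) = (5*sqrt(5))*(1/8) + 4*(-1/10) = 5*sqrt(5)/8 - 2/5 = -2/5 + 5*sqrt(5)/8 ≈ 0.99754)
X(V) = -2/5 + 5*sqrt(5)/8
(X(24) + 1428)**2 = ((-2/5 + 5*sqrt(5)/8) + 1428)**2 = (7138/5 + 5*sqrt(5)/8)**2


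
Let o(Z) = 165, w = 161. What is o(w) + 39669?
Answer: 39834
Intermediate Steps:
o(w) + 39669 = 165 + 39669 = 39834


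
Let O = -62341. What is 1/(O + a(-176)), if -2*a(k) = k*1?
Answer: -1/62253 ≈ -1.6063e-5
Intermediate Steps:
a(k) = -k/2
1/(O + a(-176)) = 1/(-62341 - ½*(-176)) = 1/(-62341 + 88) = 1/(-62253) = -1/62253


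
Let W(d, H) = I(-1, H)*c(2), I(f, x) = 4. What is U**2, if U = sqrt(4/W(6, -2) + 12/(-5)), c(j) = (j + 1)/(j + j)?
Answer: -16/15 ≈ -1.0667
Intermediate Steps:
c(j) = (1 + j)/(2*j) (c(j) = (1 + j)/((2*j)) = (1 + j)*(1/(2*j)) = (1 + j)/(2*j))
W(d, H) = 3 (W(d, H) = 4*((1/2)*(1 + 2)/2) = 4*((1/2)*(1/2)*3) = 4*(3/4) = 3)
U = 4*I*sqrt(15)/15 (U = sqrt(4/3 + 12/(-5)) = sqrt(4*(1/3) + 12*(-1/5)) = sqrt(4/3 - 12/5) = sqrt(-16/15) = 4*I*sqrt(15)/15 ≈ 1.0328*I)
U**2 = (4*I*sqrt(15)/15)**2 = -16/15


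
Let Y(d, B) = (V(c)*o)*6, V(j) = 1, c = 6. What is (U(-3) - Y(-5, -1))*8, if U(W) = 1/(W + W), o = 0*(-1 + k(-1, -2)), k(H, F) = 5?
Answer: -4/3 ≈ -1.3333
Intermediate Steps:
o = 0 (o = 0*(-1 + 5) = 0*4 = 0)
Y(d, B) = 0 (Y(d, B) = (1*0)*6 = 0*6 = 0)
U(W) = 1/(2*W)
(U(-3) - Y(-5, -1))*8 = ((½)/(-3) - 1*0)*8 = ((½)*(-⅓) + 0)*8 = (-⅙ + 0)*8 = -⅙*8 = -4/3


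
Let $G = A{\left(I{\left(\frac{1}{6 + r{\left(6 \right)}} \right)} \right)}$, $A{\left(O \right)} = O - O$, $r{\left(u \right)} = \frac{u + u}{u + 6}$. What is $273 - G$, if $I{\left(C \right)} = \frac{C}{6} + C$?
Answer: $273$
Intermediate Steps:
$r{\left(u \right)} = \frac{2 u}{6 + u}$
$I{\left(C \right)} = \frac{7 C}{6}$ ($I{\left(C \right)} = C \frac{1}{6} + C = \frac{C}{6} + C = \frac{7 C}{6}$)
$A{\left(O \right)} = 0$
$G = 0$
$273 - G = 273 - 0 = 273 + 0 = 273$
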